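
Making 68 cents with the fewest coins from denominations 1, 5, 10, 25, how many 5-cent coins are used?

1

68 = 2×25 + 1×10 + 1×5 + 3×1
Count of 5: 1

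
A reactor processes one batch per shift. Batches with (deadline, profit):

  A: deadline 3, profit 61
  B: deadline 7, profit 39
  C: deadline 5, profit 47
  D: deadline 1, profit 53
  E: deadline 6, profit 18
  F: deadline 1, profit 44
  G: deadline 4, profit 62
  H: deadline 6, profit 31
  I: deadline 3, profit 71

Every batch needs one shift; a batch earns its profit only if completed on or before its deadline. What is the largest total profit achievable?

364

By profit: I(d3,71), G(d4,62), A(d3,61), D(d1,53), C(d5,47), F(d1,44), B(d7,39), H(d6,31), E(d6,18)
I→slot 3; G→slot 4; A→slot 2; D→slot 1; C→slot 5; F skipped; B→slot 7; H→slot 6; E skipped.
Profit = 53 + 61 + 71 + 62 + 47 + 31 + 39 = 364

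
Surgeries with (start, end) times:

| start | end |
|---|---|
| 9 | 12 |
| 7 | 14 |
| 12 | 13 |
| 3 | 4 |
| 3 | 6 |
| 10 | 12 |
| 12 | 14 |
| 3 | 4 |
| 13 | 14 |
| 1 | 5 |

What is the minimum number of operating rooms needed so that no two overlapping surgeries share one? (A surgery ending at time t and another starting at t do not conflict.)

The answer is the maximum number of intervals overlapping at any instant.
starts: [1, 3, 3, 3, 7, 9, 10, 12, 12, 13]
ends:   [4, 4, 5, 6, 12, 12, 13, 14, 14, 14]
s1→1 s3→2 s3→3 s3→4  — peak 4.

4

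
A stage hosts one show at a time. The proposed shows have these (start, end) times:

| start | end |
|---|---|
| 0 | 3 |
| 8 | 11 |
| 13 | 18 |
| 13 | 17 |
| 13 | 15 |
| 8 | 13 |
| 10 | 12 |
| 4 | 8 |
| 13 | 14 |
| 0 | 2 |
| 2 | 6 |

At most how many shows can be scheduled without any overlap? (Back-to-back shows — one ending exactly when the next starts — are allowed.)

Sorted by end: (0,2)  (0,3)  (2,6)  (4,8)  (8,11)  (10,12)  (8,13)  (13,14)  (13,15)  (13,17)  (13,18)
take (0,2); take (2,6); take (8,11); skip (8,13); take (13,14); skip (13,15); skip (13,18).
Selected 4 shows.

4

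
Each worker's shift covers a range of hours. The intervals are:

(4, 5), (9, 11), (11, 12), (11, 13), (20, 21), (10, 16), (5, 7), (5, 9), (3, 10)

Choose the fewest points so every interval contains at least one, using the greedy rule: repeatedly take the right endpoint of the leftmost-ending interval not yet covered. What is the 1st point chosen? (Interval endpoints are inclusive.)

Process intervals by earliest right end; each time one isn't hit yet, stab at its right endpoint.
By right end: [4,5]  [5,7]  [5,9]  [3,10]  [9,11]  [11,12]  [11,13]  [10,16]  [20,21]
[4,5] uncovered → point at 5; [9,11] uncovered → point at 11; [20,21] uncovered → point at 21.
Points: 5, 11, 21 (3 total).

5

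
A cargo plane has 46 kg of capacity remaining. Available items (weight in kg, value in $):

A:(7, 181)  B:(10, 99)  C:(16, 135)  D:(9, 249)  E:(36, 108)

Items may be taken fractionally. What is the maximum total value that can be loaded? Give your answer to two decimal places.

Sort by value per unit weight and fill in that order.
Ratios (sorted): D 27.67, A 25.86, B 9.90, C 8.44, E 3.00
take D (9 @ 249); take A (7 @ 181); take B (10 @ 99); take C (16 @ 135); take 4/36 of E → 12.00. Capacity used 46/46.
Total value = 676.00

676.00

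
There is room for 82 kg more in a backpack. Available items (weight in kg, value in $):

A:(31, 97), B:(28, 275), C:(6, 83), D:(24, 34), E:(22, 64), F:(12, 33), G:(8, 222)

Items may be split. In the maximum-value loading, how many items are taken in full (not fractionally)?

4

Greedy by value/weight ratio, highest first.
Ratios (sorted): G 27.75, C 13.83, B 9.82, A 3.13, E 2.91, F 2.75, D 1.42
take G (8 @ 222); take C (6 @ 83); take B (28 @ 275); take A (31 @ 97); take 9/22 of E → 26.18. Capacity used 82/82.
4 item(s) taken whole; one partial (take 9/22 of E).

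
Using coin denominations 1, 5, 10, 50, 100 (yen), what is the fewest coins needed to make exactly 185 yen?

185 = 1×100 + 1×50 + 3×10 + 1×5
Total coins = 1 + 1 + 3 + 1 = 6

6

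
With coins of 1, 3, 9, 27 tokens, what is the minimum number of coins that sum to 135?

5

Use the largest denomination that fits, subtract, and repeat.
135 = 5×27
Total coins = 5 = 5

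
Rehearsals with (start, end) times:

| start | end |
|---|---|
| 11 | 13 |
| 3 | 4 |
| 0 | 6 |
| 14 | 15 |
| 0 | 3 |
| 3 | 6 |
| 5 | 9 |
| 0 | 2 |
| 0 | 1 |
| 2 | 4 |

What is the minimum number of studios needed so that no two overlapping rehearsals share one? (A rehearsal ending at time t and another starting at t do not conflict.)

Count concurrent intervals with a sweep; the peak is the room count.
Events (time:±→running): 0:+→1 0:+→2 0:+→3 0:+→4 … peak 4.

4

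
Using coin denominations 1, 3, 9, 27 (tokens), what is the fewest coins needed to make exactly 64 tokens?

64 = 2×27 + 1×9 + 1×1
Total coins = 2 + 1 + 1 = 4

4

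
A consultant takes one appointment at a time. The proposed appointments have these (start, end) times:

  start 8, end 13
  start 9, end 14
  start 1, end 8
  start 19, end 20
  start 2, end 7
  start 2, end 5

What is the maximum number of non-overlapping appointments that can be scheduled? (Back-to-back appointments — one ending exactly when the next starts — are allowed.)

Sorted by end: (2,5)  (2,7)  (1,8)  (8,13)  (9,14)  (19,20)
take (2,5); skip (2,7); take (8,13); skip (9,14); take (19,20).
Selected 3 appointments.

3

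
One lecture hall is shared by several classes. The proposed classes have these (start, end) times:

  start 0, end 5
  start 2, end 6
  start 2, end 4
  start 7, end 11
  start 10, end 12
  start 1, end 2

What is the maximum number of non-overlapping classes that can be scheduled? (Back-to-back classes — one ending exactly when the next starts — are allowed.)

Sorted by end: (1,2)  (2,4)  (0,5)  (2,6)  (7,11)  (10,12)
take (1,2); take (2,4); skip (2,6); take (7,11); skip (10,12).
Selected 3 classes.

3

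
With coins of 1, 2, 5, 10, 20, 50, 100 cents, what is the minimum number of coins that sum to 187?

6

187 = 1×100 + 1×50 + 1×20 + 1×10 + 1×5 + 1×2
Total coins = 1 + 1 + 1 + 1 + 1 + 1 = 6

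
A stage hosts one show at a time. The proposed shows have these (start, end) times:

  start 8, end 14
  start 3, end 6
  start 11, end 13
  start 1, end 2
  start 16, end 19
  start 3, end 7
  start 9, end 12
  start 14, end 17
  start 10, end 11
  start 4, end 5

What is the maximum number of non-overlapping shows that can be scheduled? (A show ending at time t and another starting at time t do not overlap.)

Sorted by end: (1,2)  (4,5)  (3,6)  (3,7)  (10,11)  (9,12)  (11,13)  (8,14)  (14,17)  (16,19)
take (1,2); take (4,5); skip (3,7); take (10,11); take (11,13); skip (8,14); take (14,17).
Selected 5 shows.

5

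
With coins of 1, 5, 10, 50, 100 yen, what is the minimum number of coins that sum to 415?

415 = 4×100 + 1×10 + 1×5
Total coins = 4 + 1 + 1 = 6

6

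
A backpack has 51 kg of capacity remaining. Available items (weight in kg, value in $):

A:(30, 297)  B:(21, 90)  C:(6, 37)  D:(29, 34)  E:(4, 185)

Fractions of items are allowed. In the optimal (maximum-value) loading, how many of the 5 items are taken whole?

Order: E (185/4=46.25) > A (297/30=9.90) > C (37/6=6.17) > B (90/21=4.29) > D (34/29=1.17)
Fill: take E (4 @ 185) → take A (30 @ 297) → take C (6 @ 37) → take 11/21 of B → 47.14; 51/51 used.
3 item(s) taken whole; one partial (take 11/21 of B).

3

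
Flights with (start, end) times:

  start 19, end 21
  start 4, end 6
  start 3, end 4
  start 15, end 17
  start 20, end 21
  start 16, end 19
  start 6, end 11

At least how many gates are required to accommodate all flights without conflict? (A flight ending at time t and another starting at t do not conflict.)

2

Count concurrent intervals with a sweep; the peak is the room count.
starts: [3, 4, 6, 15, 16, 19, 20]
ends:   [4, 6, 11, 17, 19, 21, 21]
s3→1 e4→0 s4→1 e6→0 s6→1 e11→0 s15→1 s16→2  — peak 2.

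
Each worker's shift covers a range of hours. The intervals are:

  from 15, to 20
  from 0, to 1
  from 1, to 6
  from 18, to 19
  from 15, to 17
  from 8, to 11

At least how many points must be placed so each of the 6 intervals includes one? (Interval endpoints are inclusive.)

Sort by right endpoint; whenever an interval is uncovered, place a point at its right end.
By right end: [0,1]  [1,6]  [8,11]  [15,17]  [18,19]  [15,20]
[0,1] uncovered → point at 1; [8,11] uncovered → point at 11; [15,17] uncovered → point at 17; [18,19] uncovered → point at 19.
Points: 1, 11, 17, 19 (4 total).

4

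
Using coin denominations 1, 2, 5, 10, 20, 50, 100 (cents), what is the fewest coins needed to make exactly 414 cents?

7

Greedy: take as many of the largest coin as possible, then repeat with the remainder.
414 − 4×100→14 − 1×10→4 − 2×2→0
Total coins = 4 + 1 + 2 = 7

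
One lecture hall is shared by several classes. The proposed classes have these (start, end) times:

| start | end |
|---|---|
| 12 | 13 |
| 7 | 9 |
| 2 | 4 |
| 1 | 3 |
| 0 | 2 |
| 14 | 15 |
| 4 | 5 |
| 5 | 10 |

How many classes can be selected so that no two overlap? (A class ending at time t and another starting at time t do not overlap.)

6

Greedy by earliest finish: after sorting by end time, pick each interval compatible with the last pick.
Sorted by end: (0,2)  (1,3)  (2,4)  (4,5)  (7,9)  (5,10)  (12,13)  (14,15)
take (0,2); skip (1,3); take (2,4); take (4,5); take (7,9); take (12,13); take (14,15).
Selected 6 classes.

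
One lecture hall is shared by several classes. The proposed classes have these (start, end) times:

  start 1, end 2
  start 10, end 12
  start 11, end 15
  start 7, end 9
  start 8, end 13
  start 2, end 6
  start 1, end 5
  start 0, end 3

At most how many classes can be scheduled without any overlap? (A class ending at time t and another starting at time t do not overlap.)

4

Sorted by end: (1,2)  (0,3)  (1,5)  (2,6)  (7,9)  (10,12)  (8,13)  (11,15)
take (1,2); take (2,6); take (7,9); take (10,12); skip (8,13).
Selected 4 classes.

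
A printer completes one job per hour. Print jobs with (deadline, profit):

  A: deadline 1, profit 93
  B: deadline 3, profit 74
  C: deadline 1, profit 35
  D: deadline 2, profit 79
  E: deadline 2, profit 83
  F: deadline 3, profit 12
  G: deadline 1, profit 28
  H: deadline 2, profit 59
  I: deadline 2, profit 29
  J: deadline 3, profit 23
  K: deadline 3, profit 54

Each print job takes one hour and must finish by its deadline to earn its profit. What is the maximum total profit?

Sort by profit descending; place each in the latest free slot ≤ its deadline.
By profit: A(d1,93), E(d2,83), D(d2,79), B(d3,74), H(d2,59), K(d3,54), C(d1,35), I(d2,29), G(d1,28), J(d3,23), F(d3,12)
A→slot 1; E→slot 2; D skipped; B→slot 3; H skipped; K skipped; C skipped; I skipped; G skipped; J skipped; F skipped.
Profit = 93 + 83 + 74 = 250

250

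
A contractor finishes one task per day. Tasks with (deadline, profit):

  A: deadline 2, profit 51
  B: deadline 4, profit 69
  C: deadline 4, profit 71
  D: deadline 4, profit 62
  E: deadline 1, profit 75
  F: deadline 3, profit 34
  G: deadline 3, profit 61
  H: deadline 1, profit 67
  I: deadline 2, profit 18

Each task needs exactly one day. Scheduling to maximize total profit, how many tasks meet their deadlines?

Sort by profit descending; place each in the latest free slot ≤ its deadline.
By profit: E(d1,75), C(d4,71), B(d4,69), H(d1,67), D(d4,62), G(d3,61), A(d2,51), F(d3,34), I(d2,18)
E→slot 1; C→slot 4; B→slot 3; H skipped; D→slot 2; G skipped; A skipped; F skipped; I skipped.
4 of 9 scheduled.

4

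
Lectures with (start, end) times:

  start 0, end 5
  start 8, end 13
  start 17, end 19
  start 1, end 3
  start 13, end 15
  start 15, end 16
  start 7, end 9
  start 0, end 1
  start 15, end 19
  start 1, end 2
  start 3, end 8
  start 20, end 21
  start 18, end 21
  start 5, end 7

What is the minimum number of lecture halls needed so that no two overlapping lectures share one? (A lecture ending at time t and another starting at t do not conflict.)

Count concurrent intervals with a sweep; the peak is the room count.
starts: [0, 0, 1, 1, 3, 5, 7, 8, 13, 15, 15, 17, 18, 20]
ends:   [1, 2, 3, 5, 7, 8, 9, 13, 15, 16, 19, 19, 21, 21]
s0→1 s0→2 e1→1 s1→2 s1→3  — peak 3.

3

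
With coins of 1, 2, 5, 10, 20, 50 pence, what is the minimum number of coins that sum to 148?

7

Greedy: take as many of the largest coin as possible, then repeat with the remainder.
148 = 2×50 + 2×20 + 1×5 + 1×2 + 1×1
Total coins = 2 + 2 + 1 + 1 + 1 = 7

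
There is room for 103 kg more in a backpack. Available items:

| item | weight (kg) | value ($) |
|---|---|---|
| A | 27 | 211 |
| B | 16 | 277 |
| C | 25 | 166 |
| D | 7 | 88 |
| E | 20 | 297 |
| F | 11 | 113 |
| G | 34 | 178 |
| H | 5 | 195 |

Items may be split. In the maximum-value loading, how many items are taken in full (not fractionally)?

6

Sort by value per unit weight and fill in that order.
Order: H (195/5=39.00) > B (277/16=17.31) > E (297/20=14.85) > D (88/7=12.57) > F (113/11=10.27) > A (211/27=7.81) > C (166/25=6.64) > G (178/34=5.24)
Fill: take H (5 @ 195) → take B (16 @ 277) → take E (20 @ 297) → take D (7 @ 88) → take F (11 @ 113) → take A (27 @ 211) → take 17/25 of C → 112.88; 103/103 used.
6 item(s) taken whole; one partial (take 17/25 of C).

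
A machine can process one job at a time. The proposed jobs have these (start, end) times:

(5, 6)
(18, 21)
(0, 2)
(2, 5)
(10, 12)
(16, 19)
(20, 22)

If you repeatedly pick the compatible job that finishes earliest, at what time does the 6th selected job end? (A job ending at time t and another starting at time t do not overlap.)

Sorted by end: (0,2)  (2,5)  (5,6)  (10,12)  (16,19)  (18,21)  (20,22)
take (0,2); take (2,5); take (5,6); take (10,12); take (16,19); take (20,22).
Selected: (0,2) (2,5) (5,6) (10,12) (16,19) (20,22)

22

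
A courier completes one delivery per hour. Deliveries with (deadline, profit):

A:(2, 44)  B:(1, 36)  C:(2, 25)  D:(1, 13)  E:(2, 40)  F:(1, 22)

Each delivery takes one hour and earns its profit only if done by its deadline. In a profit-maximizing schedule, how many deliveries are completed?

Take jobs in profit order; each goes to the latest open slot no later than its deadline.
Profit order: A=44 E=40 B=36 C=25 F=22 D=13
Assign: A→slot 2, E→slot 1, B skipped, C skipped, F skipped, D skipped.
Slots: [1:E] [2:A]
2 of 6 scheduled.

2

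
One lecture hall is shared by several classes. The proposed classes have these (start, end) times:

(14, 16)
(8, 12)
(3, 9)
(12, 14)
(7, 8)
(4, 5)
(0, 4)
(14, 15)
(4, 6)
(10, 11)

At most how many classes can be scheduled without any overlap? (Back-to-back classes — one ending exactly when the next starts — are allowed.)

Order by finish time; keep every interval that doesn't clash with the previous kept one.
By end time: (0,4), (4,5), (4,6), (7,8), (3,9), (10,11), (8,12), (12,14), (14,15), (14,16).
Pick (0,4); next start ≥ 4 → (4,5); next start ≥ 5 → (7,8); next start ≥ 8 → (10,11); next start ≥ 11 → (12,14); next start ≥ 14 → (14,15).
Selected 6 classes.

6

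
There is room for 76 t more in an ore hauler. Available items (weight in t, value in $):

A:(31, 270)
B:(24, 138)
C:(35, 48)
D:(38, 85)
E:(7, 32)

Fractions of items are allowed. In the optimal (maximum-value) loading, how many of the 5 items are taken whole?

3

Greedy by value/weight ratio, highest first.
Order: A (270/31=8.71) > B (138/24=5.75) > E (32/7=4.57) > D (85/38=2.24) > C (48/35=1.37)
Fill: take A (31 @ 270) → take B (24 @ 138) → take E (7 @ 32) → take 14/38 of D → 31.32; 76/76 used.
3 item(s) taken whole; one partial (take 14/38 of D).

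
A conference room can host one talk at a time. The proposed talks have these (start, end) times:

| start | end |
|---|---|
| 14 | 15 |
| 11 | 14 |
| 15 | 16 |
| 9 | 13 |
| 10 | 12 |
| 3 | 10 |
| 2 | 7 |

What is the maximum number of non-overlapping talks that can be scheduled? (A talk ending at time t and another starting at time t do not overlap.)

Sort by end time and greedily take each interval whose start is ≥ the last chosen end.
By end time: (2,7), (3,10), (10,12), (9,13), (11,14), (14,15), (15,16).
Pick (2,7); next start ≥ 7 → (10,12); next start ≥ 12 → (14,15); next start ≥ 15 → (15,16).
Selected 4 talks.

4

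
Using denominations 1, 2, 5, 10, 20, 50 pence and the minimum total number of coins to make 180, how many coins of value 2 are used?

0

180 − 3×50→30 − 1×20→10 − 1×10→0
Count of 2: 0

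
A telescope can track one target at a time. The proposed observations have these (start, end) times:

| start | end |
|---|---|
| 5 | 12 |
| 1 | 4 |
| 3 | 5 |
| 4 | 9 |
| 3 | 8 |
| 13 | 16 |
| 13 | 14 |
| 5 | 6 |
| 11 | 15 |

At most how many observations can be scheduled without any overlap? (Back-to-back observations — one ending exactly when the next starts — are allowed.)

3

Greedy by earliest finish: after sorting by end time, pick each interval compatible with the last pick.
By end time: (1,4), (3,5), (5,6), (3,8), (4,9), (5,12), (13,14), (11,15), (13,16).
Pick (1,4); next start ≥ 4 → (5,6); next start ≥ 6 → (13,14).
Selected 3 observations.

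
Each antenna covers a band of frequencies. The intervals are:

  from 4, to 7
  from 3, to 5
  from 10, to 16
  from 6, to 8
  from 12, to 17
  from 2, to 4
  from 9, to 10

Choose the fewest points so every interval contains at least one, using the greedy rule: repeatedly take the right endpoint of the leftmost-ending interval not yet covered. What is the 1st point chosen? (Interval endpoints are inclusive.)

Sort by right endpoint; whenever an interval is uncovered, place a point at its right end.
Sorted: [2,4] [3,5] [4,7] [6,8] [9,10] [10,16] [12,17]
{[2,4],[3,5],[4,7]} hit by 4; {[6,8]} hit by 8; {[9,10],[10,16]} hit by 10; {[12,17]} hit by 17.
Points: 4, 8, 10, 17 (4 total).

4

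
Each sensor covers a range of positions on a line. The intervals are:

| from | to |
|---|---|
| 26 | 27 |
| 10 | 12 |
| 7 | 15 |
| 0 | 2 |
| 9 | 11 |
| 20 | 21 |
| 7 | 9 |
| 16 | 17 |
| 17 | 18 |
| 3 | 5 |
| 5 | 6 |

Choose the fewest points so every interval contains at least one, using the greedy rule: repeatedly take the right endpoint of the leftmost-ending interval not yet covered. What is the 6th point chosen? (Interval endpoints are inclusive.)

21

Process intervals by earliest right end; each time one isn't hit yet, stab at its right endpoint.
By right end: [0,2]  [3,5]  [5,6]  [7,9]  [9,11]  [10,12]  [7,15]  [16,17]  [17,18]  [20,21]  [26,27]
[0,2] uncovered → point at 2; [3,5] uncovered → point at 5; [7,9] uncovered → point at 9; [10,12] uncovered → point at 12; [16,17] uncovered → point at 17; [20,21] uncovered → point at 21; [26,27] uncovered → point at 27.
Points: 2, 5, 9, 12, 17, 21, 27 (7 total).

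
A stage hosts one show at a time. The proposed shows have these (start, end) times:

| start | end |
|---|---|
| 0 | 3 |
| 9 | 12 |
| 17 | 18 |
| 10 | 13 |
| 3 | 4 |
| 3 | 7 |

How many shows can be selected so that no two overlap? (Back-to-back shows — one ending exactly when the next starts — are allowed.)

4

Greedy by earliest finish: after sorting by end time, pick each interval compatible with the last pick.
By end time: (0,3), (3,4), (3,7), (9,12), (10,13), (17,18).
Pick (0,3); next start ≥ 3 → (3,4); next start ≥ 4 → (9,12); next start ≥ 12 → (17,18).
Selected 4 shows.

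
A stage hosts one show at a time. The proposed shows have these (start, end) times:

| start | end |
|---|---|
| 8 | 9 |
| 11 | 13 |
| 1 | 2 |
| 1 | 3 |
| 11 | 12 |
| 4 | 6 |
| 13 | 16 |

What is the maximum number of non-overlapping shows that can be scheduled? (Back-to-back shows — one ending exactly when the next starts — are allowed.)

5

Sort by end time and greedily take each interval whose start is ≥ the last chosen end.
By end time: (1,2), (1,3), (4,6), (8,9), (11,12), (11,13), (13,16).
Pick (1,2); next start ≥ 2 → (4,6); next start ≥ 6 → (8,9); next start ≥ 9 → (11,12); next start ≥ 12 → (13,16).
Selected 5 shows.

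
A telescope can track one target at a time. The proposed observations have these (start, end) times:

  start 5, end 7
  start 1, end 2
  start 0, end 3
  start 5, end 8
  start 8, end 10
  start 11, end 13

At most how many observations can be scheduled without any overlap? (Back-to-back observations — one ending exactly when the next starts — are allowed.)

Sorted by end: (1,2)  (0,3)  (5,7)  (5,8)  (8,10)  (11,13)
take (1,2); take (5,7); take (8,10); take (11,13).
Selected 4 observations.

4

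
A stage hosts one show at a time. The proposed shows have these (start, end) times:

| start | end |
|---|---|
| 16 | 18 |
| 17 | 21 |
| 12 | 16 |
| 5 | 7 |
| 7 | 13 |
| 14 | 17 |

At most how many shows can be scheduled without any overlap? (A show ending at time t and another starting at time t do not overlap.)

Sorted by end: (5,7)  (7,13)  (12,16)  (14,17)  (16,18)  (17,21)
take (5,7); take (7,13); take (14,17); skip (16,18); take (17,21).
Selected 4 shows.

4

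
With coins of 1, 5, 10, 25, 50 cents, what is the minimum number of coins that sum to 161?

5

Use the largest denomination that fits, subtract, and repeat.
161 − 3×50→11 − 1×10→1 − 1×1→0
Total coins = 3 + 1 + 1 = 5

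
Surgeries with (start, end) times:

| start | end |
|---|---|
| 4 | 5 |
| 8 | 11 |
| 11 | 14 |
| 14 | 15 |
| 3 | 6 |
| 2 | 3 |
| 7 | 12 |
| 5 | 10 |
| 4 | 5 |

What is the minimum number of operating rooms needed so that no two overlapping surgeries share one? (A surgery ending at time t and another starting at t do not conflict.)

3

Count concurrent intervals with a sweep; the peak is the room count.
Events (time:±→running): 2:+→1 3:-→0 3:+→1 4:+→2 4:+→3 … peak 3.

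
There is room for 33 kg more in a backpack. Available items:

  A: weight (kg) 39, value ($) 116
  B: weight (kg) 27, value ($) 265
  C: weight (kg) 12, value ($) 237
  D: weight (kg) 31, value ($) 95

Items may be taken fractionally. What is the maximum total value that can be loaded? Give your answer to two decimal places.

443.11

Greedy by value/weight ratio, highest first.
Ratios (sorted): C 19.75, B 9.81, D 3.06, A 2.97
take C (12 @ 237); take 21/27 of B → 206.11. Capacity used 33/33.
Total value = 443.11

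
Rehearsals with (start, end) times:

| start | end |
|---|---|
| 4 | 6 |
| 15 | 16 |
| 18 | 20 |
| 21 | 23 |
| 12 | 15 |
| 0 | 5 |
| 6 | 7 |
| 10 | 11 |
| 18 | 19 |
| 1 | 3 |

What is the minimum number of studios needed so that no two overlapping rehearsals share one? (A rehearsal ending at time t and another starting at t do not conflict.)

Count concurrent intervals with a sweep; the peak is the room count.
starts: [0, 1, 4, 6, 10, 12, 15, 18, 18, 21]
ends:   [3, 5, 6, 7, 11, 15, 16, 19, 20, 23]
s0→1 s1→2  — peak 2.

2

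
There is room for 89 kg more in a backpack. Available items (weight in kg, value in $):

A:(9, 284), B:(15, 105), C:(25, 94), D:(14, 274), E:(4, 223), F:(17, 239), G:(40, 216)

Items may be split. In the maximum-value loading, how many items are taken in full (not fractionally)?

Greedy by value/weight ratio, highest first.
Order: E (223/4=55.75) > A (284/9=31.56) > D (274/14=19.57) > F (239/17=14.06) > B (105/15=7.00) > G (216/40=5.40) > C (94/25=3.76)
Fill: take E (4 @ 223) → take A (9 @ 284) → take D (14 @ 274) → take F (17 @ 239) → take B (15 @ 105) → take 30/40 of G → 162.00; 89/89 used.
5 item(s) taken whole; one partial (take 30/40 of G).

5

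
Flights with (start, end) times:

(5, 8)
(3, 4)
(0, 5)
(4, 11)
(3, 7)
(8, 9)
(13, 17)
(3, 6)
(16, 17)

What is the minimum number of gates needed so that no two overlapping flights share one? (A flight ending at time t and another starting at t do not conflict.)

Count concurrent intervals with a sweep; the peak is the room count.
starts: [0, 3, 3, 3, 4, 5, 8, 13, 16]
ends:   [4, 5, 6, 7, 8, 9, 11, 17, 17]
s0→1 s3→2 s3→3 s3→4  — peak 4.

4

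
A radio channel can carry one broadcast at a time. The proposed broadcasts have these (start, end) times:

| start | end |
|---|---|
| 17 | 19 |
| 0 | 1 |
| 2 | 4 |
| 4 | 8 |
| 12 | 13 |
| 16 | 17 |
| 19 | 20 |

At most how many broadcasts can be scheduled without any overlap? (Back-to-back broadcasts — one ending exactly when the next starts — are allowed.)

Sorted by end: (0,1)  (2,4)  (4,8)  (12,13)  (16,17)  (17,19)  (19,20)
take (0,1); take (2,4); take (4,8); take (12,13); take (16,17); take (17,19); take (19,20).
Selected 7 broadcasts.

7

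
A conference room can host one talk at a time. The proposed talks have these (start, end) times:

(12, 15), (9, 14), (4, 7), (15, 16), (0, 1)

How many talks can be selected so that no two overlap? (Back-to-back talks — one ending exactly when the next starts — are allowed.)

4

Sorted by end: (0,1)  (4,7)  (9,14)  (12,15)  (15,16)
take (0,1); take (4,7); take (9,14); skip (12,15); take (15,16).
Selected 4 talks.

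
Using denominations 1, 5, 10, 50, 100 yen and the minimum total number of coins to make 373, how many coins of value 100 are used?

3

Use the largest denomination that fits, subtract, and repeat.
373 = 3×100 + 1×50 + 2×10 + 3×1
Count of 100: 3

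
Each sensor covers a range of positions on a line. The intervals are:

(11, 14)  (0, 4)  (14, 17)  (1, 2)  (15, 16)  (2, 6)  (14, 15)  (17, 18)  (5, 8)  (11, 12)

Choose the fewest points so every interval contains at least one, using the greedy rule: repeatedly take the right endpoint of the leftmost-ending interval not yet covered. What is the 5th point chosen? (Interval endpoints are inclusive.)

18

Sorted: [1,2] [0,4] [2,6] [5,8] [11,12] [11,14] [14,15] [15,16] [14,17] [17,18]
{[1,2],[0,4],[2,6]} hit by 2; {[5,8]} hit by 8; {[11,12],[11,14]} hit by 12; {[14,15],[15,16],[14,17]} hit by 15; {[17,18]} hit by 18.
Points: 2, 8, 12, 15, 18 (5 total).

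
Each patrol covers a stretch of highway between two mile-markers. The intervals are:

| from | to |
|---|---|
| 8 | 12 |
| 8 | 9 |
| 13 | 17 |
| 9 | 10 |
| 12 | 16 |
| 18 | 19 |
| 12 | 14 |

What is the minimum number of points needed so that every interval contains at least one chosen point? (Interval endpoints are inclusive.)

Sorted: [8,9] [9,10] [8,12] [12,14] [12,16] [13,17] [18,19]
{[8,9],[9,10],[8,12]} hit by 9; {[12,14],[12,16],[13,17]} hit by 14; {[18,19]} hit by 19.
Points: 9, 14, 19 (3 total).

3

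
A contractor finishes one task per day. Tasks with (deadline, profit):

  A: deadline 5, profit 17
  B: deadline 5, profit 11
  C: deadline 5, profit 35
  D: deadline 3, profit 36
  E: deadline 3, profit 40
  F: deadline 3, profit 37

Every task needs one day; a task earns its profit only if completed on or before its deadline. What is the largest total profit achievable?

Sort by profit descending; place each in the latest free slot ≤ its deadline.
By profit: E(d3,40), F(d3,37), D(d3,36), C(d5,35), A(d5,17), B(d5,11)
E→slot 3; F→slot 2; D→slot 1; C→slot 5; A→slot 4; B skipped.
Profit = 36 + 37 + 40 + 17 + 35 = 165

165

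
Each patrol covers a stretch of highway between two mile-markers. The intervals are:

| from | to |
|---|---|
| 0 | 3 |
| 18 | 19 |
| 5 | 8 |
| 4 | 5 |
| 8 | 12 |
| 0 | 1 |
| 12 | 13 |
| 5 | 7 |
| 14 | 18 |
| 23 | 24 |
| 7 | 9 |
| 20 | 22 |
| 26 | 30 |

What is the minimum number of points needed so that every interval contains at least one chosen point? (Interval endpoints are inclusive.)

Sort by right endpoint; whenever an interval is uncovered, place a point at its right end.
By right end: [0,1]  [0,3]  [4,5]  [5,7]  [5,8]  [7,9]  [8,12]  [12,13]  [14,18]  [18,19]  [20,22]  [23,24]  [26,30]
[0,1] uncovered → point at 1; [4,5] uncovered → point at 5; [7,9] uncovered → point at 9; [12,13] uncovered → point at 13; [14,18] uncovered → point at 18; [20,22] uncovered → point at 22; [23,24] uncovered → point at 24; [26,30] uncovered → point at 30.
Points: 1, 5, 9, 13, 18, 22, 24, 30 (8 total).

8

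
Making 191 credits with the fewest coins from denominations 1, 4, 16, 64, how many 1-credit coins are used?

191 − 2×64→63 − 3×16→15 − 3×4→3 − 3×1→0
Count of 1: 3

3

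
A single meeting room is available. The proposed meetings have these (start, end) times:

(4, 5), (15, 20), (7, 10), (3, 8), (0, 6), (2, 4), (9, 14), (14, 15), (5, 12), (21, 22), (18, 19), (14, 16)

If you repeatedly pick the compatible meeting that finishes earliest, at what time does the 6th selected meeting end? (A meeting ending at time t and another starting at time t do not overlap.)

By end time: (2,4), (4,5), (0,6), (3,8), (7,10), (5,12), (9,14), (14,15), (14,16), (18,19), (15,20), (21,22).
Pick (2,4); next start ≥ 4 → (4,5); next start ≥ 5 → (7,10); next start ≥ 10 → (14,15); next start ≥ 15 → (18,19); next start ≥ 19 → (21,22).
Selected: (2,4) (4,5) (7,10) (14,15) (18,19) (21,22)

22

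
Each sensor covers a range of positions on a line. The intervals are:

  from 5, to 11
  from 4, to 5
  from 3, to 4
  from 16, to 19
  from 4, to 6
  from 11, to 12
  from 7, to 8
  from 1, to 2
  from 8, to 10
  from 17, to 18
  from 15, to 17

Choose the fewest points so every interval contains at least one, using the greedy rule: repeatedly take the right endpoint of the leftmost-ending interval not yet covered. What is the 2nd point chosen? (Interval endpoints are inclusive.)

Process intervals by earliest right end; each time one isn't hit yet, stab at its right endpoint.
By right end: [1,2]  [3,4]  [4,5]  [4,6]  [7,8]  [8,10]  [5,11]  [11,12]  [15,17]  [17,18]  [16,19]
[1,2] uncovered → point at 2; [3,4] uncovered → point at 4; [7,8] uncovered → point at 8; [11,12] uncovered → point at 12; [15,17] uncovered → point at 17.
Points: 2, 4, 8, 12, 17 (5 total).

4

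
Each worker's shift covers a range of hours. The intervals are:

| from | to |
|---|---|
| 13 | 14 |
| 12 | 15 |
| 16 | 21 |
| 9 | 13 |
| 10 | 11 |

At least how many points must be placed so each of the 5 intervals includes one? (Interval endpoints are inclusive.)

Sort by right endpoint; whenever an interval is uncovered, place a point at its right end.
By right end: [10,11]  [9,13]  [13,14]  [12,15]  [16,21]
[10,11] uncovered → point at 11; [13,14] uncovered → point at 14; [16,21] uncovered → point at 21.
Points: 11, 14, 21 (3 total).

3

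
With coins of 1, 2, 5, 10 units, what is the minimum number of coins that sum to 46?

6

Greedy: take as many of the largest coin as possible, then repeat with the remainder.
46 − 4×10→6 − 1×5→1 − 1×1→0
Total coins = 4 + 1 + 1 = 6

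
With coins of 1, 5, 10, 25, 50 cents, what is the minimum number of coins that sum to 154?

154 − 3×50→4 − 4×1→0
Total coins = 3 + 4 = 7

7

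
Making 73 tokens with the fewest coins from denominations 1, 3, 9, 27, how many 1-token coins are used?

73 − 2×27→19 − 2×9→1 − 1×1→0
Count of 1: 1

1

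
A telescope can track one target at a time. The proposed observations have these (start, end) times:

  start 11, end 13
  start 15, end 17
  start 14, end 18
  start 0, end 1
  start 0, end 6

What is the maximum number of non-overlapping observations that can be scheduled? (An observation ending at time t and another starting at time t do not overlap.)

3

By end time: (0,1), (0,6), (11,13), (15,17), (14,18).
Pick (0,1); next start ≥ 1 → (11,13); next start ≥ 13 → (15,17).
Selected 3 observations.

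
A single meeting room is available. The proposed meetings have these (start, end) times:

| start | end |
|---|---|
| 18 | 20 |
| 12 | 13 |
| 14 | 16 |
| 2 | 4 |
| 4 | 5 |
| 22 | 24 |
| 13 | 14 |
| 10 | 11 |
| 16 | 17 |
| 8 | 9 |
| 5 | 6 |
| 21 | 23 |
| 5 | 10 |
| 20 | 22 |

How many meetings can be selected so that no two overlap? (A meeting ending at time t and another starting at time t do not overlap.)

Greedy by earliest finish: after sorting by end time, pick each interval compatible with the last pick.
Sorted by end: (2,4)  (4,5)  (5,6)  (8,9)  (5,10)  (10,11)  (12,13)  (13,14)  (14,16)  (16,17)  (18,20)  (20,22)  (21,23)  (22,24)
take (2,4); take (4,5); take (5,6); take (8,9); take (10,11); take (12,13); take (13,14); take (14,16); take (16,17); take (18,20); take (20,22); skip (21,23); take (22,24).
Selected 12 meetings.

12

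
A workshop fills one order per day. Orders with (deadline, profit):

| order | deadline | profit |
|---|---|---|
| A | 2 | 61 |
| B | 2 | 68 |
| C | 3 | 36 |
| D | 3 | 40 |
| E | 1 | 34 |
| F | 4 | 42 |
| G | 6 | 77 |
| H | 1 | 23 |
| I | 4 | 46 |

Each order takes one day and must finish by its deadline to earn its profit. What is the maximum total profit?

294

Profit order: G=77 B=68 A=61 I=46 F=42 D=40 C=36 E=34 H=23
Assign: G→slot 6, B→slot 2, A→slot 1, I→slot 4, F→slot 3, D skipped, C skipped, E skipped, H skipped.
Slots: [1:A] [2:B] [3:F] [4:I] [6:G]
Profit = 61 + 68 + 42 + 46 + 77 = 294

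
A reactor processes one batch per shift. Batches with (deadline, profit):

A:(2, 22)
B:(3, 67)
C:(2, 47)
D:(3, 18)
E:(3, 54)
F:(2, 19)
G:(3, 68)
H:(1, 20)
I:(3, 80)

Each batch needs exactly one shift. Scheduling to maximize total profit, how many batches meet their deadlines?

Sort by profit descending; place each in the latest free slot ≤ its deadline.
Profit order: I=80 G=68 B=67 E=54 C=47 A=22 H=20 F=19 D=18
Assign: I→slot 3, G→slot 2, B→slot 1, E skipped, C skipped, A skipped, H skipped, F skipped, D skipped.
Slots: [1:B] [2:G] [3:I]
3 of 9 scheduled.

3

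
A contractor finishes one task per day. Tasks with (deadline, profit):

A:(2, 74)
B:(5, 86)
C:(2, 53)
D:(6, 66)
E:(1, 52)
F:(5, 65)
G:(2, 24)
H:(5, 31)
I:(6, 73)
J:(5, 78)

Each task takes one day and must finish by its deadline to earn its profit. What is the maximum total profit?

442

Sort by profit descending; place each in the latest free slot ≤ its deadline.
Profit order: B=86 J=78 A=74 I=73 D=66 F=65 C=53 E=52 H=31 G=24
Assign: B→slot 5, J→slot 4, A→slot 2, I→slot 6, D→slot 3, F→slot 1, C skipped, E skipped, H skipped, G skipped.
Slots: [1:F] [2:A] [3:D] [4:J] [5:B] [6:I]
Profit = 65 + 74 + 66 + 78 + 86 + 73 = 442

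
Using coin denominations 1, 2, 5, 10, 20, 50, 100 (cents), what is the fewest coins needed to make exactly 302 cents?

302 = 3×100 + 1×2
Total coins = 3 + 1 = 4

4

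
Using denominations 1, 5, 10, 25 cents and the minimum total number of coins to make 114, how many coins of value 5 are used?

114 = 4×25 + 1×10 + 4×1
Count of 5: 0

0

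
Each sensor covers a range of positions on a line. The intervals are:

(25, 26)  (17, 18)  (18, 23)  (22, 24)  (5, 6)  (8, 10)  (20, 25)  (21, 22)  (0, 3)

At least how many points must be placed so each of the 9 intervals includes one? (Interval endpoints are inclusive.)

6

Sort by right endpoint; whenever an interval is uncovered, place a point at its right end.
Sorted: [0,3] [5,6] [8,10] [17,18] [21,22] [18,23] [22,24] [20,25] [25,26]
{[0,3]} hit by 3; {[5,6]} hit by 6; {[8,10]} hit by 10; {[17,18]} hit by 18; {[21,22],[18,23],[22,24],[20,25]} hit by 22; {[25,26]} hit by 26.
Points: 3, 6, 10, 18, 22, 26 (6 total).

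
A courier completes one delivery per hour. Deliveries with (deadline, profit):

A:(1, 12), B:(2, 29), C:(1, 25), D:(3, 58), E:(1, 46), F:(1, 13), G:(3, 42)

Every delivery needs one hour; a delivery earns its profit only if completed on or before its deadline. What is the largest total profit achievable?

Profit order: D=58 E=46 G=42 B=29 C=25 F=13 A=12
Assign: D→slot 3, E→slot 1, G→slot 2, B skipped, C skipped, F skipped, A skipped.
Slots: [1:E] [2:G] [3:D]
Profit = 46 + 42 + 58 = 146

146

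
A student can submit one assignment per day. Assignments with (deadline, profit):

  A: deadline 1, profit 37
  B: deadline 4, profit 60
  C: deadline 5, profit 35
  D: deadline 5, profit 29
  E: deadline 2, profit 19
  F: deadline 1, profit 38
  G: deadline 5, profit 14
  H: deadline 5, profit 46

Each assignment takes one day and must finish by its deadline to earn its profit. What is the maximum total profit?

208

Sort by profit descending; place each in the latest free slot ≤ its deadline.
By profit: B(d4,60), H(d5,46), F(d1,38), A(d1,37), C(d5,35), D(d5,29), E(d2,19), G(d5,14)
B→slot 4; H→slot 5; F→slot 1; A skipped; C→slot 3; D→slot 2; E skipped; G skipped.
Profit = 38 + 29 + 35 + 60 + 46 = 208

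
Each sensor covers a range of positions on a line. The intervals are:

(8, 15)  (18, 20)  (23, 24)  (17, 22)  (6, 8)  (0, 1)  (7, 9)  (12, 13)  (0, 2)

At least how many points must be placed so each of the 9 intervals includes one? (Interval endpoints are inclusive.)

5

Sort by right endpoint; whenever an interval is uncovered, place a point at its right end.
Sorted: [0,1] [0,2] [6,8] [7,9] [12,13] [8,15] [18,20] [17,22] [23,24]
{[0,1],[0,2]} hit by 1; {[6,8],[7,9]} hit by 8; {[12,13],[8,15]} hit by 13; {[18,20],[17,22]} hit by 20; {[23,24]} hit by 24.
Points: 1, 8, 13, 20, 24 (5 total).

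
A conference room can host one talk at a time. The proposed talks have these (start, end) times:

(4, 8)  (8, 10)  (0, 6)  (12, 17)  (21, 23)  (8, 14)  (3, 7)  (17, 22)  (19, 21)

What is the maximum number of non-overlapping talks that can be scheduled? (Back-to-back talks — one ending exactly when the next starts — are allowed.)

Order by finish time; keep every interval that doesn't clash with the previous kept one.
Sorted by end: (0,6)  (3,7)  (4,8)  (8,10)  (8,14)  (12,17)  (19,21)  (17,22)  (21,23)
take (0,6); take (8,10); take (12,17); take (19,21); take (21,23).
Selected 5 talks.

5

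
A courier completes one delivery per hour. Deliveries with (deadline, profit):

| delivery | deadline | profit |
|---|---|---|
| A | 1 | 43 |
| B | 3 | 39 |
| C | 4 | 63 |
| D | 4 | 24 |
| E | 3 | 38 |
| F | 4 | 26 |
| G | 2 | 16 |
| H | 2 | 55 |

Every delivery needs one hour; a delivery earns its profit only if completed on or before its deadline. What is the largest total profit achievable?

200

Sort by profit descending; place each in the latest free slot ≤ its deadline.
By profit: C(d4,63), H(d2,55), A(d1,43), B(d3,39), E(d3,38), F(d4,26), D(d4,24), G(d2,16)
C→slot 4; H→slot 2; A→slot 1; B→slot 3; E skipped; F skipped; D skipped; G skipped.
Profit = 43 + 55 + 39 + 63 = 200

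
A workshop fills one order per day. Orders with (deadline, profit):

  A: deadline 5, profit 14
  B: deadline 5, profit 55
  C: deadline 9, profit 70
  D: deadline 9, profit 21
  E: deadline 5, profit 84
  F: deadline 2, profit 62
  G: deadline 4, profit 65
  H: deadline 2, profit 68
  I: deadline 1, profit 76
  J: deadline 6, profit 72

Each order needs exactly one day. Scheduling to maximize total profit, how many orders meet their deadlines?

Profit order: E=84 I=76 J=72 C=70 H=68 G=65 F=62 B=55 D=21 A=14
Assign: E→slot 5, I→slot 1, J→slot 6, C→slot 9, H→slot 2, G→slot 4, F skipped, B→slot 3, D→slot 8, A skipped.
Slots: [1:I] [2:H] [3:B] [4:G] [5:E] [6:J] [8:D] [9:C]
8 of 10 scheduled.

8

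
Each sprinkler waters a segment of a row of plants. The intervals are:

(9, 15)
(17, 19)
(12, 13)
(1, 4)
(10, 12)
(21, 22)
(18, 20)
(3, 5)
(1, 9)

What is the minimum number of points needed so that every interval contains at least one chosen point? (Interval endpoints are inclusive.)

4

Process intervals by earliest right end; each time one isn't hit yet, stab at its right endpoint.
By right end: [1,4]  [3,5]  [1,9]  [10,12]  [12,13]  [9,15]  [17,19]  [18,20]  [21,22]
[1,4] uncovered → point at 4; [10,12] uncovered → point at 12; [17,19] uncovered → point at 19; [21,22] uncovered → point at 22.
Points: 4, 12, 19, 22 (4 total).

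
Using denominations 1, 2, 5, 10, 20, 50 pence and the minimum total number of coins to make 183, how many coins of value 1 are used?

1

Greedy: take as many of the largest coin as possible, then repeat with the remainder.
183 − 3×50→33 − 1×20→13 − 1×10→3 − 1×2→1 − 1×1→0
Count of 1: 1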